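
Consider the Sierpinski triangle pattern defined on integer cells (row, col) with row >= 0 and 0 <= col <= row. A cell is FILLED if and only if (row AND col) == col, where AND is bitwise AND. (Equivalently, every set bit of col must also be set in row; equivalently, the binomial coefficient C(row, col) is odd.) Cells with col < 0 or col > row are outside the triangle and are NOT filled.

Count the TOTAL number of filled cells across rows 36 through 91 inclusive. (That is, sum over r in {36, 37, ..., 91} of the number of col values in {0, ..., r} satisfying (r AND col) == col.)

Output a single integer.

Answer: 810

Derivation:
r36=100100 pc2: +4 =4
r37=100101 pc3: +8 =12
r38=100110 pc3: +8 =20
r39=100111 pc4: +16 =36
r40=101000 pc2: +4 =40
r41=101001 pc3: +8 =48
r42=101010 pc3: +8 =56
r43=101011 pc4: +16 =72
r44=101100 pc3: +8 =80
r45=101101 pc4: +16 =96
r46=101110 pc4: +16 =112
r47=101111 pc5: +32 =144
r48=110000 pc2: +4 =148
r49=110001 pc3: +8 =156
r50=110010 pc3: +8 =164
r51=110011 pc4: +16 =180
r52=110100 pc3: +8 =188
r53=110101 pc4: +16 =204
r54=110110 pc4: +16 =220
r55=110111 pc5: +32 =252
r56=111000 pc3: +8 =260
r57=111001 pc4: +16 =276
r58=111010 pc4: +16 =292
r59=111011 pc5: +32 =324
r60=111100 pc4: +16 =340
r61=111101 pc5: +32 =372
r62=111110 pc5: +32 =404
r63=111111 pc6: +64 =468
r64=1000000 pc1: +2 =470
r65=1000001 pc2: +4 =474
r66=1000010 pc2: +4 =478
r67=1000011 pc3: +8 =486
r68=1000100 pc2: +4 =490
r69=1000101 pc3: +8 =498
r70=1000110 pc3: +8 =506
r71=1000111 pc4: +16 =522
r72=1001000 pc2: +4 =526
r73=1001001 pc3: +8 =534
r74=1001010 pc3: +8 =542
r75=1001011 pc4: +16 =558
r76=1001100 pc3: +8 =566
r77=1001101 pc4: +16 =582
r78=1001110 pc4: +16 =598
r79=1001111 pc5: +32 =630
r80=1010000 pc2: +4 =634
r81=1010001 pc3: +8 =642
r82=1010010 pc3: +8 =650
r83=1010011 pc4: +16 =666
r84=1010100 pc3: +8 =674
r85=1010101 pc4: +16 =690
r86=1010110 pc4: +16 =706
r87=1010111 pc5: +32 =738
r88=1011000 pc3: +8 =746
r89=1011001 pc4: +16 =762
r90=1011010 pc4: +16 =778
r91=1011011 pc5: +32 =810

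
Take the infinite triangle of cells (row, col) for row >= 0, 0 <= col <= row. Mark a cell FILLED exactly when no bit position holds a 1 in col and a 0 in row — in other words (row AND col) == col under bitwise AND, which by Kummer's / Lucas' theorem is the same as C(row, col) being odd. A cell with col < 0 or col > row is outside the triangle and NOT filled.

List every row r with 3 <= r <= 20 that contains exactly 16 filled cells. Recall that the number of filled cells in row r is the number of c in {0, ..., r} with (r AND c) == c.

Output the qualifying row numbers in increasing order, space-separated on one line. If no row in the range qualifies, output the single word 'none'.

Answer: 15

Derivation:
Row r has 2^popcount(r) filled cells, so we need popcount(r) = log2(16) = 4.
Scan r = 3..20 and keep those with exactly 4 one-bits:
r=3=11 popcount=2 -> skip
r=4=100 popcount=1 -> skip
r=5=101 popcount=2 -> skip
r=6=110 popcount=2 -> skip
r=7=111 popcount=3 -> skip
r=8=1000 popcount=1 -> skip
r=9=1001 popcount=2 -> skip
r=10=1010 popcount=2 -> skip
r=11=1011 popcount=3 -> skip
r=12=1100 popcount=2 -> skip
r=13=1101 popcount=3 -> skip
r=14=1110 popcount=3 -> skip
r=15=1111 popcount=4 -> KEEP
r=16=10000 popcount=1 -> skip
r=17=10001 popcount=2 -> skip
r=18=10010 popcount=2 -> skip
r=19=10011 popcount=3 -> skip
r=20=10100 popcount=2 -> skip
Kept rows: 15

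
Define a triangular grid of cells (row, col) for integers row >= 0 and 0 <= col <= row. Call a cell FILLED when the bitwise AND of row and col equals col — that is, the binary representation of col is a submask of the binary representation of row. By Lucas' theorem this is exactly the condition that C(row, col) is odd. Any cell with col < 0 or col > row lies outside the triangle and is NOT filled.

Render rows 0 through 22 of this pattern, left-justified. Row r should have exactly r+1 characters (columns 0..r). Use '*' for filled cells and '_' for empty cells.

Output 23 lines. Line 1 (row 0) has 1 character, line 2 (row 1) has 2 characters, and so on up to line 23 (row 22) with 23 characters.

r0=0: *
r1=1: **
r2=10: *_*
r3=11: ****
r4=100: *___*
r5=101: **__**
r6=110: *_*_*_*
r7=111: ********
r8=1000: *_______*
r9=1001: **______**
r10=1010: *_*_____*_*
r11=1011: ****____****
r12=1100: *___*___*___*
r13=1101: **__**__**__**
r14=1110: *_*_*_*_*_*_*_*
r15=1111: ****************
r16=10000: *_______________*
r17=10001: **______________**
r18=10010: *_*_____________*_*
r19=10011: ****____________****
r20=10100: *___*___________*___*
r21=10101: **__**__________**__**
r22=10110: *_*_*_*_________*_*_*_*

Answer: *
**
*_*
****
*___*
**__**
*_*_*_*
********
*_______*
**______**
*_*_____*_*
****____****
*___*___*___*
**__**__**__**
*_*_*_*_*_*_*_*
****************
*_______________*
**______________**
*_*_____________*_*
****____________****
*___*___________*___*
**__**__________**__**
*_*_*_*_________*_*_*_*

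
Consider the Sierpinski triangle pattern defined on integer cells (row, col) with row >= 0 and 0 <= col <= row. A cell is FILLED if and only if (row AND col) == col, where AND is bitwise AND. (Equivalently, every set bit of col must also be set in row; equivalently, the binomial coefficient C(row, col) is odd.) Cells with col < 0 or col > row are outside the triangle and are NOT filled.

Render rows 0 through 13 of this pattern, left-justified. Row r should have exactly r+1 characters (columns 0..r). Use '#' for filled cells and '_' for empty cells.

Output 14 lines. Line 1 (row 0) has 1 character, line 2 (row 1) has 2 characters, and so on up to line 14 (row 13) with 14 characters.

Answer: #
##
#_#
####
#___#
##__##
#_#_#_#
########
#_______#
##______##
#_#_____#_#
####____####
#___#___#___#
##__##__##__##

Derivation:
r0=0: #
r1=1: ##
r2=10: #_#
r3=11: ####
r4=100: #___#
r5=101: ##__##
r6=110: #_#_#_#
r7=111: ########
r8=1000: #_______#
r9=1001: ##______##
r10=1010: #_#_____#_#
r11=1011: ####____####
r12=1100: #___#___#___#
r13=1101: ##__##__##__##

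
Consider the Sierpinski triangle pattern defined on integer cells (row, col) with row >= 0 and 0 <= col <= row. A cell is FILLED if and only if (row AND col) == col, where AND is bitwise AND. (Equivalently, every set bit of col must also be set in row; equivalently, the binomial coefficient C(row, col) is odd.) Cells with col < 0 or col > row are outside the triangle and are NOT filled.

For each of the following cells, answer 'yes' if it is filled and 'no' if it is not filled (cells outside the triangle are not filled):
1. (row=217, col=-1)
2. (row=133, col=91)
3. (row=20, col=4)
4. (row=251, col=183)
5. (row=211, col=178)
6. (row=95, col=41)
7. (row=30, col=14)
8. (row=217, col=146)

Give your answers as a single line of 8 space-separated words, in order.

(217,-1): col outside [0, 217] -> not filled
(133,91): row=0b10000101, col=0b1011011, row AND col = 0b1 = 1; 1 != 91 -> empty
(20,4): row=0b10100, col=0b100, row AND col = 0b100 = 4; 4 == 4 -> filled
(251,183): row=0b11111011, col=0b10110111, row AND col = 0b10110011 = 179; 179 != 183 -> empty
(211,178): row=0b11010011, col=0b10110010, row AND col = 0b10010010 = 146; 146 != 178 -> empty
(95,41): row=0b1011111, col=0b101001, row AND col = 0b1001 = 9; 9 != 41 -> empty
(30,14): row=0b11110, col=0b1110, row AND col = 0b1110 = 14; 14 == 14 -> filled
(217,146): row=0b11011001, col=0b10010010, row AND col = 0b10010000 = 144; 144 != 146 -> empty

Answer: no no yes no no no yes no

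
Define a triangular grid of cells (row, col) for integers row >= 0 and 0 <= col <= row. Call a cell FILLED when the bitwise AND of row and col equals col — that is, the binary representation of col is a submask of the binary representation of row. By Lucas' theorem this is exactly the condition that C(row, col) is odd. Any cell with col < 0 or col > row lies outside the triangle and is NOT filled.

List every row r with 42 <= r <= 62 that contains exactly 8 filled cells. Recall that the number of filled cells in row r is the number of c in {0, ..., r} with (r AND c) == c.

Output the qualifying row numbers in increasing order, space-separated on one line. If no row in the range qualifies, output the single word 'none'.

Row r has 2^popcount(r) filled cells, so we need popcount(r) = log2(8) = 3.
Scan r = 42..62 and keep those with exactly 3 one-bits:
r=42=101010 popcount=3 -> KEEP
r=43=101011 popcount=4 -> skip
r=44=101100 popcount=3 -> KEEP
r=45=101101 popcount=4 -> skip
r=46=101110 popcount=4 -> skip
r=47=101111 popcount=5 -> skip
r=48=110000 popcount=2 -> skip
r=49=110001 popcount=3 -> KEEP
r=50=110010 popcount=3 -> KEEP
r=51=110011 popcount=4 -> skip
r=52=110100 popcount=3 -> KEEP
r=53=110101 popcount=4 -> skip
r=54=110110 popcount=4 -> skip
r=55=110111 popcount=5 -> skip
r=56=111000 popcount=3 -> KEEP
r=57=111001 popcount=4 -> skip
r=58=111010 popcount=4 -> skip
r=59=111011 popcount=5 -> skip
r=60=111100 popcount=4 -> skip
r=61=111101 popcount=5 -> skip
r=62=111110 popcount=5 -> skip
Kept rows: 42 44 49 50 52 56

Answer: 42 44 49 50 52 56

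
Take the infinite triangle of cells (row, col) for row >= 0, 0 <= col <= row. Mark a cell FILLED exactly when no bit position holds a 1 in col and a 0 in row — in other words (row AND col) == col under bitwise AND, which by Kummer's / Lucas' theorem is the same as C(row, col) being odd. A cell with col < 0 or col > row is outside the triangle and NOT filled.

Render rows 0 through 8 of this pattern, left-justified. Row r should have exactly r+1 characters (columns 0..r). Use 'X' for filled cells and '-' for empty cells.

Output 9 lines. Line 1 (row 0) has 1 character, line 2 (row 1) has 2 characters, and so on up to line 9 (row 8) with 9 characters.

r0=0: X
r1=1: XX
r2=10: X-X
r3=11: XXXX
r4=100: X---X
r5=101: XX--XX
r6=110: X-X-X-X
r7=111: XXXXXXXX
r8=1000: X-------X

Answer: X
XX
X-X
XXXX
X---X
XX--XX
X-X-X-X
XXXXXXXX
X-------X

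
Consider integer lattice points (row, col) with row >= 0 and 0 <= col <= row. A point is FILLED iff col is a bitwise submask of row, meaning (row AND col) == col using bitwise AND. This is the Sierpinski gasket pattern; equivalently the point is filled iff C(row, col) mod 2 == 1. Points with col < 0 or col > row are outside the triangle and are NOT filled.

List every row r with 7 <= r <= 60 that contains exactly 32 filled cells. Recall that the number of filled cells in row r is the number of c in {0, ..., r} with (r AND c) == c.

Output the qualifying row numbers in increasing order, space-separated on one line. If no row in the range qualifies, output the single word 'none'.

Row r has 2^popcount(r) filled cells, so we need popcount(r) = log2(32) = 5.
Scan r = 7..60 and keep those with exactly 5 one-bits:
r=7=111 popcount=3 -> skip
r=8=1000 popcount=1 -> skip
r=9=1001 popcount=2 -> skip
r=10=1010 popcount=2 -> skip
r=11=1011 popcount=3 -> skip
r=12=1100 popcount=2 -> skip
r=13=1101 popcount=3 -> skip
r=14=1110 popcount=3 -> skip
r=15=1111 popcount=4 -> skip
r=16=10000 popcount=1 -> skip
r=17=10001 popcount=2 -> skip
r=18=10010 popcount=2 -> skip
r=19=10011 popcount=3 -> skip
r=20=10100 popcount=2 -> skip
r=21=10101 popcount=3 -> skip
r=22=10110 popcount=3 -> skip
r=23=10111 popcount=4 -> skip
r=24=11000 popcount=2 -> skip
r=25=11001 popcount=3 -> skip
r=26=11010 popcount=3 -> skip
r=27=11011 popcount=4 -> skip
r=28=11100 popcount=3 -> skip
r=29=11101 popcount=4 -> skip
r=30=11110 popcount=4 -> skip
r=31=11111 popcount=5 -> KEEP
r=32=100000 popcount=1 -> skip
r=33=100001 popcount=2 -> skip
r=34=100010 popcount=2 -> skip
r=35=100011 popcount=3 -> skip
r=36=100100 popcount=2 -> skip
r=37=100101 popcount=3 -> skip
r=38=100110 popcount=3 -> skip
r=39=100111 popcount=4 -> skip
r=40=101000 popcount=2 -> skip
r=41=101001 popcount=3 -> skip
r=42=101010 popcount=3 -> skip
r=43=101011 popcount=4 -> skip
r=44=101100 popcount=3 -> skip
r=45=101101 popcount=4 -> skip
r=46=101110 popcount=4 -> skip
r=47=101111 popcount=5 -> KEEP
r=48=110000 popcount=2 -> skip
r=49=110001 popcount=3 -> skip
r=50=110010 popcount=3 -> skip
r=51=110011 popcount=4 -> skip
r=52=110100 popcount=3 -> skip
r=53=110101 popcount=4 -> skip
r=54=110110 popcount=4 -> skip
r=55=110111 popcount=5 -> KEEP
r=56=111000 popcount=3 -> skip
r=57=111001 popcount=4 -> skip
r=58=111010 popcount=4 -> skip
r=59=111011 popcount=5 -> KEEP
r=60=111100 popcount=4 -> skip
Kept rows: 31 47 55 59

Answer: 31 47 55 59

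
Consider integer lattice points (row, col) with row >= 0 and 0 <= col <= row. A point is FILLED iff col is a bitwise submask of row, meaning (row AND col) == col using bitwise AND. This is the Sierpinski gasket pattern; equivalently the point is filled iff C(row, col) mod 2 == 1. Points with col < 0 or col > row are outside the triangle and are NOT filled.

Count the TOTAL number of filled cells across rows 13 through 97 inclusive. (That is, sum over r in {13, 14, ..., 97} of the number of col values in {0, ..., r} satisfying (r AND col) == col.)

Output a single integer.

Answer: 1178

Derivation:
r13=1101 pc3: +8 =8
r14=1110 pc3: +8 =16
r15=1111 pc4: +16 =32
r16=10000 pc1: +2 =34
r17=10001 pc2: +4 =38
r18=10010 pc2: +4 =42
r19=10011 pc3: +8 =50
r20=10100 pc2: +4 =54
r21=10101 pc3: +8 =62
r22=10110 pc3: +8 =70
r23=10111 pc4: +16 =86
r24=11000 pc2: +4 =90
r25=11001 pc3: +8 =98
r26=11010 pc3: +8 =106
r27=11011 pc4: +16 =122
r28=11100 pc3: +8 =130
r29=11101 pc4: +16 =146
r30=11110 pc4: +16 =162
r31=11111 pc5: +32 =194
r32=100000 pc1: +2 =196
r33=100001 pc2: +4 =200
r34=100010 pc2: +4 =204
r35=100011 pc3: +8 =212
r36=100100 pc2: +4 =216
r37=100101 pc3: +8 =224
r38=100110 pc3: +8 =232
r39=100111 pc4: +16 =248
r40=101000 pc2: +4 =252
r41=101001 pc3: +8 =260
r42=101010 pc3: +8 =268
r43=101011 pc4: +16 =284
r44=101100 pc3: +8 =292
r45=101101 pc4: +16 =308
r46=101110 pc4: +16 =324
r47=101111 pc5: +32 =356
r48=110000 pc2: +4 =360
r49=110001 pc3: +8 =368
r50=110010 pc3: +8 =376
r51=110011 pc4: +16 =392
r52=110100 pc3: +8 =400
r53=110101 pc4: +16 =416
r54=110110 pc4: +16 =432
r55=110111 pc5: +32 =464
r56=111000 pc3: +8 =472
r57=111001 pc4: +16 =488
r58=111010 pc4: +16 =504
r59=111011 pc5: +32 =536
r60=111100 pc4: +16 =552
r61=111101 pc5: +32 =584
r62=111110 pc5: +32 =616
r63=111111 pc6: +64 =680
r64=1000000 pc1: +2 =682
r65=1000001 pc2: +4 =686
r66=1000010 pc2: +4 =690
r67=1000011 pc3: +8 =698
r68=1000100 pc2: +4 =702
r69=1000101 pc3: +8 =710
r70=1000110 pc3: +8 =718
r71=1000111 pc4: +16 =734
r72=1001000 pc2: +4 =738
r73=1001001 pc3: +8 =746
r74=1001010 pc3: +8 =754
r75=1001011 pc4: +16 =770
r76=1001100 pc3: +8 =778
r77=1001101 pc4: +16 =794
r78=1001110 pc4: +16 =810
r79=1001111 pc5: +32 =842
r80=1010000 pc2: +4 =846
r81=1010001 pc3: +8 =854
r82=1010010 pc3: +8 =862
r83=1010011 pc4: +16 =878
r84=1010100 pc3: +8 =886
r85=1010101 pc4: +16 =902
r86=1010110 pc4: +16 =918
r87=1010111 pc5: +32 =950
r88=1011000 pc3: +8 =958
r89=1011001 pc4: +16 =974
r90=1011010 pc4: +16 =990
r91=1011011 pc5: +32 =1022
r92=1011100 pc4: +16 =1038
r93=1011101 pc5: +32 =1070
r94=1011110 pc5: +32 =1102
r95=1011111 pc6: +64 =1166
r96=1100000 pc2: +4 =1170
r97=1100001 pc3: +8 =1178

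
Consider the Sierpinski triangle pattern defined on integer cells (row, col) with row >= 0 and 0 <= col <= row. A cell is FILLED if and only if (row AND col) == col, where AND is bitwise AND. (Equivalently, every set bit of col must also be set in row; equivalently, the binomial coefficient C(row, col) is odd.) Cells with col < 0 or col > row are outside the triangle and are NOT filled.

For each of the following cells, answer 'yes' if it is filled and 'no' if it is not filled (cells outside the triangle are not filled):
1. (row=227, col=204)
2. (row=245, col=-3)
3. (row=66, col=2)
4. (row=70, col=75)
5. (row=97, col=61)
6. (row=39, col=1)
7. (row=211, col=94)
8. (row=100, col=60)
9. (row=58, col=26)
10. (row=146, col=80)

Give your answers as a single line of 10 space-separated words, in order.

(227,204): row=0b11100011, col=0b11001100, row AND col = 0b11000000 = 192; 192 != 204 -> empty
(245,-3): col outside [0, 245] -> not filled
(66,2): row=0b1000010, col=0b10, row AND col = 0b10 = 2; 2 == 2 -> filled
(70,75): col outside [0, 70] -> not filled
(97,61): row=0b1100001, col=0b111101, row AND col = 0b100001 = 33; 33 != 61 -> empty
(39,1): row=0b100111, col=0b1, row AND col = 0b1 = 1; 1 == 1 -> filled
(211,94): row=0b11010011, col=0b1011110, row AND col = 0b1010010 = 82; 82 != 94 -> empty
(100,60): row=0b1100100, col=0b111100, row AND col = 0b100100 = 36; 36 != 60 -> empty
(58,26): row=0b111010, col=0b11010, row AND col = 0b11010 = 26; 26 == 26 -> filled
(146,80): row=0b10010010, col=0b1010000, row AND col = 0b10000 = 16; 16 != 80 -> empty

Answer: no no yes no no yes no no yes no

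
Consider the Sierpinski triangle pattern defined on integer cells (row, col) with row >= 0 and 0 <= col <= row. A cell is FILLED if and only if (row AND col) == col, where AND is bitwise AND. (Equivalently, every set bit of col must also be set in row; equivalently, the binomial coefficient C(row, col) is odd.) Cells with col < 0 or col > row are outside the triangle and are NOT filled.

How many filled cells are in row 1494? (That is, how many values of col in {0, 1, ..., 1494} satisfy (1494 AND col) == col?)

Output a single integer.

1494 in binary = 10111010110
popcount(1494) = number of 1-bits in 10111010110 = 7
A col c satisfies (1494 AND c) == c iff every set bit of c is also set in 1494; each of the 7 set bits of 1494 can independently be on or off in c.
count = 2^7 = 128

Answer: 128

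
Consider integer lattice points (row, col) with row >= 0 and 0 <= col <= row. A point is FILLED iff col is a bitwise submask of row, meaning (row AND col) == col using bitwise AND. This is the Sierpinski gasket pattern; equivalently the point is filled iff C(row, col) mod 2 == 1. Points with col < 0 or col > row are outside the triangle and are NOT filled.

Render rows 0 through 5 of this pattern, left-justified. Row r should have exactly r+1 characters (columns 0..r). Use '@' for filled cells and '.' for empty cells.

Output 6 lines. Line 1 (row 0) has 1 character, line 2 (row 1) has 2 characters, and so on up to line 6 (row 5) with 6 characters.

Answer: @
@@
@.@
@@@@
@...@
@@..@@

Derivation:
r0=0: @
r1=1: @@
r2=10: @.@
r3=11: @@@@
r4=100: @...@
r5=101: @@..@@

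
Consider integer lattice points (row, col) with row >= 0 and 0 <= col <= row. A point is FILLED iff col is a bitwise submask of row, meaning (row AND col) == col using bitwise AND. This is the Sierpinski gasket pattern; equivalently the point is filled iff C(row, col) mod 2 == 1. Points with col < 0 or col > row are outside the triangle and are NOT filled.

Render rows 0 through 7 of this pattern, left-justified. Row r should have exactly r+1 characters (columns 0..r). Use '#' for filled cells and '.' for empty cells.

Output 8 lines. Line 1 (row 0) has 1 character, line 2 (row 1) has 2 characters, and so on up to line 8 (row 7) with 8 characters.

r0=0: #
r1=1: ##
r2=10: #.#
r3=11: ####
r4=100: #...#
r5=101: ##..##
r6=110: #.#.#.#
r7=111: ########

Answer: #
##
#.#
####
#...#
##..##
#.#.#.#
########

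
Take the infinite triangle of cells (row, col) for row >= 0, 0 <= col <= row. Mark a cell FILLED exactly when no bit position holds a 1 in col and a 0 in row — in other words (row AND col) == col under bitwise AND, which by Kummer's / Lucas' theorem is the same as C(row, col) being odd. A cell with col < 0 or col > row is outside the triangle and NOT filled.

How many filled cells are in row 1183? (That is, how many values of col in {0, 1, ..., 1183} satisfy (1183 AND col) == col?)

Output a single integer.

Answer: 128

Derivation:
1183 in binary = 10010011111
popcount(1183) = number of 1-bits in 10010011111 = 7
A col c satisfies (1183 AND c) == c iff every set bit of c is also set in 1183; each of the 7 set bits of 1183 can independently be on or off in c.
count = 2^7 = 128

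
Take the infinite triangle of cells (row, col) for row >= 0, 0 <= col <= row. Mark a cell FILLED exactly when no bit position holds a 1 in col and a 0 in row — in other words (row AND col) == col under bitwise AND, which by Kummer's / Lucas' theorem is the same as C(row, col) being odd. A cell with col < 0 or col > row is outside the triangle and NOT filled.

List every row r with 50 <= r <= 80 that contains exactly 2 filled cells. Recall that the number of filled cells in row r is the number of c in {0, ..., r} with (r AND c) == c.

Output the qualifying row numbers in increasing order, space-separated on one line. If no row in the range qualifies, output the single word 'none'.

Row r has 2^popcount(r) filled cells, so we need popcount(r) = log2(2) = 1.
Scan r = 50..80 and keep those with exactly 1 one-bits:
r=50=110010 popcount=3 -> skip
r=51=110011 popcount=4 -> skip
r=52=110100 popcount=3 -> skip
r=53=110101 popcount=4 -> skip
r=54=110110 popcount=4 -> skip
r=55=110111 popcount=5 -> skip
r=56=111000 popcount=3 -> skip
r=57=111001 popcount=4 -> skip
r=58=111010 popcount=4 -> skip
r=59=111011 popcount=5 -> skip
r=60=111100 popcount=4 -> skip
r=61=111101 popcount=5 -> skip
r=62=111110 popcount=5 -> skip
r=63=111111 popcount=6 -> skip
r=64=1000000 popcount=1 -> KEEP
r=65=1000001 popcount=2 -> skip
r=66=1000010 popcount=2 -> skip
r=67=1000011 popcount=3 -> skip
r=68=1000100 popcount=2 -> skip
r=69=1000101 popcount=3 -> skip
r=70=1000110 popcount=3 -> skip
r=71=1000111 popcount=4 -> skip
r=72=1001000 popcount=2 -> skip
r=73=1001001 popcount=3 -> skip
r=74=1001010 popcount=3 -> skip
r=75=1001011 popcount=4 -> skip
r=76=1001100 popcount=3 -> skip
r=77=1001101 popcount=4 -> skip
r=78=1001110 popcount=4 -> skip
r=79=1001111 popcount=5 -> skip
r=80=1010000 popcount=2 -> skip
Kept rows: 64

Answer: 64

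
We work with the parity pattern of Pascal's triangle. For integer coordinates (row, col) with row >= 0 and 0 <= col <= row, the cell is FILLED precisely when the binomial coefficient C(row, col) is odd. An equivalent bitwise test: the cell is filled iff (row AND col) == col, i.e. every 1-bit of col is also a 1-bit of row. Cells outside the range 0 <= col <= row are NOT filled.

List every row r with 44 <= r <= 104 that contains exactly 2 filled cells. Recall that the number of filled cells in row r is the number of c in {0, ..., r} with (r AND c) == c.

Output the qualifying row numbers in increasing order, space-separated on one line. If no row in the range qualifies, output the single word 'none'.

Answer: 64

Derivation:
Row r has 2^popcount(r) filled cells, so we need popcount(r) = log2(2) = 1.
Scan r = 44..104 and keep those with exactly 1 one-bits:
r=44=101100 popcount=3 -> skip
r=45=101101 popcount=4 -> skip
r=46=101110 popcount=4 -> skip
r=47=101111 popcount=5 -> skip
r=48=110000 popcount=2 -> skip
r=49=110001 popcount=3 -> skip
r=50=110010 popcount=3 -> skip
r=51=110011 popcount=4 -> skip
r=52=110100 popcount=3 -> skip
r=53=110101 popcount=4 -> skip
r=54=110110 popcount=4 -> skip
r=55=110111 popcount=5 -> skip
r=56=111000 popcount=3 -> skip
r=57=111001 popcount=4 -> skip
r=58=111010 popcount=4 -> skip
r=59=111011 popcount=5 -> skip
r=60=111100 popcount=4 -> skip
r=61=111101 popcount=5 -> skip
r=62=111110 popcount=5 -> skip
r=63=111111 popcount=6 -> skip
r=64=1000000 popcount=1 -> KEEP
r=65=1000001 popcount=2 -> skip
r=66=1000010 popcount=2 -> skip
r=67=1000011 popcount=3 -> skip
r=68=1000100 popcount=2 -> skip
r=69=1000101 popcount=3 -> skip
r=70=1000110 popcount=3 -> skip
r=71=1000111 popcount=4 -> skip
r=72=1001000 popcount=2 -> skip
r=73=1001001 popcount=3 -> skip
r=74=1001010 popcount=3 -> skip
r=75=1001011 popcount=4 -> skip
r=76=1001100 popcount=3 -> skip
r=77=1001101 popcount=4 -> skip
r=78=1001110 popcount=4 -> skip
r=79=1001111 popcount=5 -> skip
r=80=1010000 popcount=2 -> skip
r=81=1010001 popcount=3 -> skip
r=82=1010010 popcount=3 -> skip
r=83=1010011 popcount=4 -> skip
r=84=1010100 popcount=3 -> skip
r=85=1010101 popcount=4 -> skip
r=86=1010110 popcount=4 -> skip
r=87=1010111 popcount=5 -> skip
r=88=1011000 popcount=3 -> skip
r=89=1011001 popcount=4 -> skip
r=90=1011010 popcount=4 -> skip
r=91=1011011 popcount=5 -> skip
r=92=1011100 popcount=4 -> skip
r=93=1011101 popcount=5 -> skip
r=94=1011110 popcount=5 -> skip
r=95=1011111 popcount=6 -> skip
r=96=1100000 popcount=2 -> skip
r=97=1100001 popcount=3 -> skip
r=98=1100010 popcount=3 -> skip
r=99=1100011 popcount=4 -> skip
r=100=1100100 popcount=3 -> skip
r=101=1100101 popcount=4 -> skip
r=102=1100110 popcount=4 -> skip
r=103=1100111 popcount=5 -> skip
r=104=1101000 popcount=3 -> skip
Kept rows: 64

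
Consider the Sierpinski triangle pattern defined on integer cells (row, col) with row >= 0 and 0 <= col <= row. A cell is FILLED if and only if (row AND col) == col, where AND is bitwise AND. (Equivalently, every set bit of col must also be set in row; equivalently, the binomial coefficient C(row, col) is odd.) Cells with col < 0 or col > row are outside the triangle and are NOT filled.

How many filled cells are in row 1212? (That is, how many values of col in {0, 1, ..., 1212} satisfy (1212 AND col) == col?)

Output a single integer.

1212 in binary = 10010111100
popcount(1212) = number of 1-bits in 10010111100 = 6
A col c satisfies (1212 AND c) == c iff every set bit of c is also set in 1212; each of the 6 set bits of 1212 can independently be on or off in c.
count = 2^6 = 64

Answer: 64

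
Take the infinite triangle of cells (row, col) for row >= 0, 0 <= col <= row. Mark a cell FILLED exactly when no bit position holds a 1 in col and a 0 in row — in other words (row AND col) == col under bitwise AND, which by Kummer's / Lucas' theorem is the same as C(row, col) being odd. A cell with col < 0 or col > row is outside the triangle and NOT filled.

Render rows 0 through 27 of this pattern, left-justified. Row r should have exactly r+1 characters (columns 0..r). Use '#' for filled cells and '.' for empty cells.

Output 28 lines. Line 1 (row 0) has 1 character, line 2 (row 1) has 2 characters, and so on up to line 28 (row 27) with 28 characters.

Answer: #
##
#.#
####
#...#
##..##
#.#.#.#
########
#.......#
##......##
#.#.....#.#
####....####
#...#...#...#
##..##..##..##
#.#.#.#.#.#.#.#
################
#...............#
##..............##
#.#.............#.#
####............####
#...#...........#...#
##..##..........##..##
#.#.#.#.........#.#.#.#
########........########
#.......#.......#.......#
##......##......##......##
#.#.....#.#.....#.#.....#.#
####....####....####....####

Derivation:
r0=0: #
r1=1: ##
r2=10: #.#
r3=11: ####
r4=100: #...#
r5=101: ##..##
r6=110: #.#.#.#
r7=111: ########
r8=1000: #.......#
r9=1001: ##......##
r10=1010: #.#.....#.#
r11=1011: ####....####
r12=1100: #...#...#...#
r13=1101: ##..##..##..##
r14=1110: #.#.#.#.#.#.#.#
r15=1111: ################
r16=10000: #...............#
r17=10001: ##..............##
r18=10010: #.#.............#.#
r19=10011: ####............####
r20=10100: #...#...........#...#
r21=10101: ##..##..........##..##
r22=10110: #.#.#.#.........#.#.#.#
r23=10111: ########........########
r24=11000: #.......#.......#.......#
r25=11001: ##......##......##......##
r26=11010: #.#.....#.#.....#.#.....#.#
r27=11011: ####....####....####....####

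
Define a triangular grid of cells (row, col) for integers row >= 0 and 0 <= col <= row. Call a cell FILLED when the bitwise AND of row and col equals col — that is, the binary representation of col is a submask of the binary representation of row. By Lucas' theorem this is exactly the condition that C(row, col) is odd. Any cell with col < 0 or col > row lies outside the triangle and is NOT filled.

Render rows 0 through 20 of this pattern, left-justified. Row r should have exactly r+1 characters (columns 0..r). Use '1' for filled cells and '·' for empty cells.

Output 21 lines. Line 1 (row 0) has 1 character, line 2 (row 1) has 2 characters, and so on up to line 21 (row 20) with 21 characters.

Answer: 1
11
1·1
1111
1···1
11··11
1·1·1·1
11111111
1·······1
11······11
1·1·····1·1
1111····1111
1···1···1···1
11··11··11··11
1·1·1·1·1·1·1·1
1111111111111111
1···············1
11··············11
1·1·············1·1
1111············1111
1···1···········1···1

Derivation:
r0=0: 1
r1=1: 11
r2=10: 1·1
r3=11: 1111
r4=100: 1···1
r5=101: 11··11
r6=110: 1·1·1·1
r7=111: 11111111
r8=1000: 1·······1
r9=1001: 11······11
r10=1010: 1·1·····1·1
r11=1011: 1111····1111
r12=1100: 1···1···1···1
r13=1101: 11··11··11··11
r14=1110: 1·1·1·1·1·1·1·1
r15=1111: 1111111111111111
r16=10000: 1···············1
r17=10001: 11··············11
r18=10010: 1·1·············1·1
r19=10011: 1111············1111
r20=10100: 1···1···········1···1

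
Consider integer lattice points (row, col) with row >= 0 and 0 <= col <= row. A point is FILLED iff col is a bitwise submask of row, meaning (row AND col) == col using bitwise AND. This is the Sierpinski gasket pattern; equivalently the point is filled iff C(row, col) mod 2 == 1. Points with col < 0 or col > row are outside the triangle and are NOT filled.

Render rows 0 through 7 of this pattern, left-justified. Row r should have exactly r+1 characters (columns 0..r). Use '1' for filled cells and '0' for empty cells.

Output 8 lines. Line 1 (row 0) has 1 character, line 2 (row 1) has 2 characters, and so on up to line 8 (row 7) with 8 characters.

r0=0: 1
r1=1: 11
r2=10: 101
r3=11: 1111
r4=100: 10001
r5=101: 110011
r6=110: 1010101
r7=111: 11111111

Answer: 1
11
101
1111
10001
110011
1010101
11111111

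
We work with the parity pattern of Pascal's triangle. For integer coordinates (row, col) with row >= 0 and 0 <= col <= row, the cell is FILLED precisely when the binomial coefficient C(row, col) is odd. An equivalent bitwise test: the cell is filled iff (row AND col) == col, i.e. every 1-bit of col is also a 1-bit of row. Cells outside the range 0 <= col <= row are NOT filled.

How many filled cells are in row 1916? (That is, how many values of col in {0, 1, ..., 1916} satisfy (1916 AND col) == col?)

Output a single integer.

1916 in binary = 11101111100
popcount(1916) = number of 1-bits in 11101111100 = 8
A col c satisfies (1916 AND c) == c iff every set bit of c is also set in 1916; each of the 8 set bits of 1916 can independently be on or off in c.
count = 2^8 = 256

Answer: 256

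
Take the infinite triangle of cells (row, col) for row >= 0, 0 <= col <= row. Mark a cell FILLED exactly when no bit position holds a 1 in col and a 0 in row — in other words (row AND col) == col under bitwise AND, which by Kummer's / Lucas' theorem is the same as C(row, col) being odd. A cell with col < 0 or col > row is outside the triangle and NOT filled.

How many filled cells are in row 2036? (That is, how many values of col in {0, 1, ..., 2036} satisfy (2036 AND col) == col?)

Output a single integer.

Answer: 256

Derivation:
2036 in binary = 11111110100
popcount(2036) = number of 1-bits in 11111110100 = 8
A col c satisfies (2036 AND c) == c iff every set bit of c is also set in 2036; each of the 8 set bits of 2036 can independently be on or off in c.
count = 2^8 = 256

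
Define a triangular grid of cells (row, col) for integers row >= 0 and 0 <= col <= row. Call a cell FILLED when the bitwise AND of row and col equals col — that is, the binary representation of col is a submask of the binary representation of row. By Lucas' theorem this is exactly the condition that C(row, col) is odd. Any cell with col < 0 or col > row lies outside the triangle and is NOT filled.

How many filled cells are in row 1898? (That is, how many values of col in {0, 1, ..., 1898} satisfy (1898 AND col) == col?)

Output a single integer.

Answer: 128

Derivation:
1898 in binary = 11101101010
popcount(1898) = number of 1-bits in 11101101010 = 7
A col c satisfies (1898 AND c) == c iff every set bit of c is also set in 1898; each of the 7 set bits of 1898 can independently be on or off in c.
count = 2^7 = 128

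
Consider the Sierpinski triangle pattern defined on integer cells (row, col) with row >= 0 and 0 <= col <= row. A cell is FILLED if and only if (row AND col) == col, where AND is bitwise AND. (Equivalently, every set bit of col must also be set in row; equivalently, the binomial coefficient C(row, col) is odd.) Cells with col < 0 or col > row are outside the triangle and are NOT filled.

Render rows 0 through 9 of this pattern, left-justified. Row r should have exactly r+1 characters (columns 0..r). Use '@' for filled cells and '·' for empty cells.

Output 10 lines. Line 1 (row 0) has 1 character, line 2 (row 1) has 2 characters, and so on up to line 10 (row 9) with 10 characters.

r0=0: @
r1=1: @@
r2=10: @·@
r3=11: @@@@
r4=100: @···@
r5=101: @@··@@
r6=110: @·@·@·@
r7=111: @@@@@@@@
r8=1000: @·······@
r9=1001: @@······@@

Answer: @
@@
@·@
@@@@
@···@
@@··@@
@·@·@·@
@@@@@@@@
@·······@
@@······@@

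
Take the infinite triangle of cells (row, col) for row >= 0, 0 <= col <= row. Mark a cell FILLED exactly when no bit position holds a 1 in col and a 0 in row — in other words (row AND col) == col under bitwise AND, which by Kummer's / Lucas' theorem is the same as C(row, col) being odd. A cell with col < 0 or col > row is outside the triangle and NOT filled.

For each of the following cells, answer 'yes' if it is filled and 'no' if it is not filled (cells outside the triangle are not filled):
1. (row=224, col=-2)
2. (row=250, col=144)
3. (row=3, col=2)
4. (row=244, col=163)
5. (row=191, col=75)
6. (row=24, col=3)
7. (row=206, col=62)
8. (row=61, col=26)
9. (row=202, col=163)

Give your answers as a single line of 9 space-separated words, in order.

(224,-2): col outside [0, 224] -> not filled
(250,144): row=0b11111010, col=0b10010000, row AND col = 0b10010000 = 144; 144 == 144 -> filled
(3,2): row=0b11, col=0b10, row AND col = 0b10 = 2; 2 == 2 -> filled
(244,163): row=0b11110100, col=0b10100011, row AND col = 0b10100000 = 160; 160 != 163 -> empty
(191,75): row=0b10111111, col=0b1001011, row AND col = 0b1011 = 11; 11 != 75 -> empty
(24,3): row=0b11000, col=0b11, row AND col = 0b0 = 0; 0 != 3 -> empty
(206,62): row=0b11001110, col=0b111110, row AND col = 0b1110 = 14; 14 != 62 -> empty
(61,26): row=0b111101, col=0b11010, row AND col = 0b11000 = 24; 24 != 26 -> empty
(202,163): row=0b11001010, col=0b10100011, row AND col = 0b10000010 = 130; 130 != 163 -> empty

Answer: no yes yes no no no no no no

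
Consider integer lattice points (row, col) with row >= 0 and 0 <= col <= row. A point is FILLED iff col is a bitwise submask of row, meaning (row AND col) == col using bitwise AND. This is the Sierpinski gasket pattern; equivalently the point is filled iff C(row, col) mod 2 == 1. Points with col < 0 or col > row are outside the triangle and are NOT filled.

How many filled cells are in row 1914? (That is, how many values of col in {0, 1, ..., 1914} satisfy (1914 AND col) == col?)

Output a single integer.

1914 in binary = 11101111010
popcount(1914) = number of 1-bits in 11101111010 = 8
A col c satisfies (1914 AND c) == c iff every set bit of c is also set in 1914; each of the 8 set bits of 1914 can independently be on or off in c.
count = 2^8 = 256

Answer: 256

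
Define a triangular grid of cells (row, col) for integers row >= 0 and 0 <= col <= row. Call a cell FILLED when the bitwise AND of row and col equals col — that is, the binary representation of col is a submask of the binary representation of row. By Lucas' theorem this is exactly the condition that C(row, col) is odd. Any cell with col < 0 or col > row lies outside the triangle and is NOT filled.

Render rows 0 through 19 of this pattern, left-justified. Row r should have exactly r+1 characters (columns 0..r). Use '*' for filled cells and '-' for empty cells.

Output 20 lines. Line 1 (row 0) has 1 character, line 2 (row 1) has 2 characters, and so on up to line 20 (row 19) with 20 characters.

Answer: *
**
*-*
****
*---*
**--**
*-*-*-*
********
*-------*
**------**
*-*-----*-*
****----****
*---*---*---*
**--**--**--**
*-*-*-*-*-*-*-*
****************
*---------------*
**--------------**
*-*-------------*-*
****------------****

Derivation:
r0=0: *
r1=1: **
r2=10: *-*
r3=11: ****
r4=100: *---*
r5=101: **--**
r6=110: *-*-*-*
r7=111: ********
r8=1000: *-------*
r9=1001: **------**
r10=1010: *-*-----*-*
r11=1011: ****----****
r12=1100: *---*---*---*
r13=1101: **--**--**--**
r14=1110: *-*-*-*-*-*-*-*
r15=1111: ****************
r16=10000: *---------------*
r17=10001: **--------------**
r18=10010: *-*-------------*-*
r19=10011: ****------------****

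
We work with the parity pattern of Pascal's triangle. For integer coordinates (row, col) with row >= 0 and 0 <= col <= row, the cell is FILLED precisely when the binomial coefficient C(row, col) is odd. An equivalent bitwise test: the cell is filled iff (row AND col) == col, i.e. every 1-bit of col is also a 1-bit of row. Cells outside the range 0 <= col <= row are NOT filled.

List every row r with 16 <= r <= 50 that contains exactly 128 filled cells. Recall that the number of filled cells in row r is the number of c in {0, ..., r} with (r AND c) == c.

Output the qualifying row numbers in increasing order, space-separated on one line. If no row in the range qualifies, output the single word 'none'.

Row r has 2^popcount(r) filled cells, so we need popcount(r) = log2(128) = 7.
Scan r = 16..50 and keep those with exactly 7 one-bits:
r=16=10000 popcount=1 -> skip
r=17=10001 popcount=2 -> skip
r=18=10010 popcount=2 -> skip
r=19=10011 popcount=3 -> skip
r=20=10100 popcount=2 -> skip
r=21=10101 popcount=3 -> skip
r=22=10110 popcount=3 -> skip
r=23=10111 popcount=4 -> skip
r=24=11000 popcount=2 -> skip
r=25=11001 popcount=3 -> skip
r=26=11010 popcount=3 -> skip
r=27=11011 popcount=4 -> skip
r=28=11100 popcount=3 -> skip
r=29=11101 popcount=4 -> skip
r=30=11110 popcount=4 -> skip
r=31=11111 popcount=5 -> skip
r=32=100000 popcount=1 -> skip
r=33=100001 popcount=2 -> skip
r=34=100010 popcount=2 -> skip
r=35=100011 popcount=3 -> skip
r=36=100100 popcount=2 -> skip
r=37=100101 popcount=3 -> skip
r=38=100110 popcount=3 -> skip
r=39=100111 popcount=4 -> skip
r=40=101000 popcount=2 -> skip
r=41=101001 popcount=3 -> skip
r=42=101010 popcount=3 -> skip
r=43=101011 popcount=4 -> skip
r=44=101100 popcount=3 -> skip
r=45=101101 popcount=4 -> skip
r=46=101110 popcount=4 -> skip
r=47=101111 popcount=5 -> skip
r=48=110000 popcount=2 -> skip
r=49=110001 popcount=3 -> skip
r=50=110010 popcount=3 -> skip
Kept rows: none

Answer: none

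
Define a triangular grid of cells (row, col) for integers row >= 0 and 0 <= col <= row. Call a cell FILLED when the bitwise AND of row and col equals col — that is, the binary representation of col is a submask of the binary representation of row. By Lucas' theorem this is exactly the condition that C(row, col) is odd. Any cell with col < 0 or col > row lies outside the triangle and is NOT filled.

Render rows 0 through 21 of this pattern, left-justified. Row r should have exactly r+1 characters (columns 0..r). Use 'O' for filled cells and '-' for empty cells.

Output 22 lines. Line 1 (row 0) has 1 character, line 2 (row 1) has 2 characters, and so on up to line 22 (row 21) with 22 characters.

Answer: O
OO
O-O
OOOO
O---O
OO--OO
O-O-O-O
OOOOOOOO
O-------O
OO------OO
O-O-----O-O
OOOO----OOOO
O---O---O---O
OO--OO--OO--OO
O-O-O-O-O-O-O-O
OOOOOOOOOOOOOOOO
O---------------O
OO--------------OO
O-O-------------O-O
OOOO------------OOOO
O---O-----------O---O
OO--OO----------OO--OO

Derivation:
r0=0: O
r1=1: OO
r2=10: O-O
r3=11: OOOO
r4=100: O---O
r5=101: OO--OO
r6=110: O-O-O-O
r7=111: OOOOOOOO
r8=1000: O-------O
r9=1001: OO------OO
r10=1010: O-O-----O-O
r11=1011: OOOO----OOOO
r12=1100: O---O---O---O
r13=1101: OO--OO--OO--OO
r14=1110: O-O-O-O-O-O-O-O
r15=1111: OOOOOOOOOOOOOOOO
r16=10000: O---------------O
r17=10001: OO--------------OO
r18=10010: O-O-------------O-O
r19=10011: OOOO------------OOOO
r20=10100: O---O-----------O---O
r21=10101: OO--OO----------OO--OO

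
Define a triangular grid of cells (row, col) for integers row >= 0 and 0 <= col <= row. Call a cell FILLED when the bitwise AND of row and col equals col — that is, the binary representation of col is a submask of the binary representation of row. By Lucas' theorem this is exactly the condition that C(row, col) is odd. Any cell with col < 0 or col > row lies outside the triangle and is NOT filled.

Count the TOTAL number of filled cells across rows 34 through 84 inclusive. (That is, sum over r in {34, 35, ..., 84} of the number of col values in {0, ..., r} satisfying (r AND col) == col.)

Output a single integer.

r34=100010 pc2: +4 =4
r35=100011 pc3: +8 =12
r36=100100 pc2: +4 =16
r37=100101 pc3: +8 =24
r38=100110 pc3: +8 =32
r39=100111 pc4: +16 =48
r40=101000 pc2: +4 =52
r41=101001 pc3: +8 =60
r42=101010 pc3: +8 =68
r43=101011 pc4: +16 =84
r44=101100 pc3: +8 =92
r45=101101 pc4: +16 =108
r46=101110 pc4: +16 =124
r47=101111 pc5: +32 =156
r48=110000 pc2: +4 =160
r49=110001 pc3: +8 =168
r50=110010 pc3: +8 =176
r51=110011 pc4: +16 =192
r52=110100 pc3: +8 =200
r53=110101 pc4: +16 =216
r54=110110 pc4: +16 =232
r55=110111 pc5: +32 =264
r56=111000 pc3: +8 =272
r57=111001 pc4: +16 =288
r58=111010 pc4: +16 =304
r59=111011 pc5: +32 =336
r60=111100 pc4: +16 =352
r61=111101 pc5: +32 =384
r62=111110 pc5: +32 =416
r63=111111 pc6: +64 =480
r64=1000000 pc1: +2 =482
r65=1000001 pc2: +4 =486
r66=1000010 pc2: +4 =490
r67=1000011 pc3: +8 =498
r68=1000100 pc2: +4 =502
r69=1000101 pc3: +8 =510
r70=1000110 pc3: +8 =518
r71=1000111 pc4: +16 =534
r72=1001000 pc2: +4 =538
r73=1001001 pc3: +8 =546
r74=1001010 pc3: +8 =554
r75=1001011 pc4: +16 =570
r76=1001100 pc3: +8 =578
r77=1001101 pc4: +16 =594
r78=1001110 pc4: +16 =610
r79=1001111 pc5: +32 =642
r80=1010000 pc2: +4 =646
r81=1010001 pc3: +8 =654
r82=1010010 pc3: +8 =662
r83=1010011 pc4: +16 =678
r84=1010100 pc3: +8 =686

Answer: 686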